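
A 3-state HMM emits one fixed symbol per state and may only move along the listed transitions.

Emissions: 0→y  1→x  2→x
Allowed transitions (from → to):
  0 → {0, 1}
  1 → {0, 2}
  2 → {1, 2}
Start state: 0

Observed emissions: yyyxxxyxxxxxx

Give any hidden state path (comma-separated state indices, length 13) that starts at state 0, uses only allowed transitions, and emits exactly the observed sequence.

  [0] y  {0}  => 0  start
  [1] y  {0}  => 0  0->0 ok
  [2] y  {0}  => 0  0->0 ok
  [3] x  {1,2}  => 1  0->1 ok
  [4] x  {1,2}  => 2  1->2 ok
  [5] x  {1,2}  => 1  2->1 ok
  [6] y  {0}  => 0  1->0 ok
  [7] x  {1,2}  => 1  0->1 ok
  [8] x  {1,2}  => 2  1->2 ok
  [9] x  {1,2}  => 1  2->1 ok
  [10] x  {1,2}  => 2  1->2 ok
  [11] x  {1,2}  => 2  2->2 ok
  [12] x  {1,2}  => 1  2->1 ok

0,0,0,1,2,1,0,1,2,1,2,2,1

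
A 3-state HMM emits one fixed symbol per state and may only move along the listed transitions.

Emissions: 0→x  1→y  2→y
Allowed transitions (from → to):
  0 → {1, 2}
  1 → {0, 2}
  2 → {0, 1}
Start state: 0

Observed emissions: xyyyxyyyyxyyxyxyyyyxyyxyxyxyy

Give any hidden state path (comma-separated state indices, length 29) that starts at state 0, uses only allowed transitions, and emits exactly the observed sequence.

  pos 0: x in {0}, choose 0; start
  pos 1: y in {1,2}, choose 2; 0->2 ok
  pos 2: y in {1,2}, choose 1; 2->1 ok
  pos 3: y in {1,2}, choose 2; 1->2 ok
  pos 4: x in {0}, choose 0; 2->0 ok
  pos 5: y in {1,2}, choose 1; 0->1 ok
  pos 6: y in {1,2}, choose 2; 1->2 ok
  pos 7: y in {1,2}, choose 1; 2->1 ok
  pos 8: y in {1,2}, choose 2; 1->2 ok
  pos 9: x in {0}, choose 0; 2->0 ok
  pos 10: y in {1,2}, choose 1; 0->1 ok
  pos 11: y in {1,2}, choose 2; 1->2 ok
  pos 12: x in {0}, choose 0; 2->0 ok
  pos 13: y in {1,2}, choose 2; 0->2 ok
  pos 14: x in {0}, choose 0; 2->0 ok
  pos 15: y in {1,2}, choose 1; 0->1 ok
  pos 16: y in {1,2}, choose 2; 1->2 ok
  pos 17: y in {1,2}, choose 1; 2->1 ok
  pos 18: y in {1,2}, choose 2; 1->2 ok
  pos 19: x in {0}, choose 0; 2->0 ok
  pos 20: y in {1,2}, choose 1; 0->1 ok
  pos 21: y in {1,2}, choose 2; 1->2 ok
  pos 22: x in {0}, choose 0; 2->0 ok
  pos 23: y in {1,2}, choose 1; 0->1 ok
  pos 24: x in {0}, choose 0; 1->0 ok
  pos 25: y in {1,2}, choose 1; 0->1 ok
  pos 26: x in {0}, choose 0; 1->0 ok
  pos 27: y in {1,2}, choose 1; 0->1 ok
  pos 28: y in {1,2}, choose 2; 1->2 ok

0,2,1,2,0,1,2,1,2,0,1,2,0,2,0,1,2,1,2,0,1,2,0,1,0,1,0,1,2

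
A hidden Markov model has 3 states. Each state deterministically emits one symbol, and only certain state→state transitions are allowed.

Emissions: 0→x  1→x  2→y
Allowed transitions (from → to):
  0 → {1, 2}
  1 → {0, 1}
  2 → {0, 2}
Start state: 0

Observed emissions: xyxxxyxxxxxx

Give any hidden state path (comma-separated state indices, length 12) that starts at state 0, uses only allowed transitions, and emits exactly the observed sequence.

  0: obs=x cand={0,1} pick 0 [start]
  1: obs=y cand={2} pick 2 [0->2 ok]
  2: obs=x cand={0,1} pick 0 [2->0 ok]
  3: obs=x cand={0,1} pick 1 [0->1 ok]
  4: obs=x cand={0,1} pick 0 [1->0 ok]
  5: obs=y cand={2} pick 2 [0->2 ok]
  6: obs=x cand={0,1} pick 0 [2->0 ok]
  7: obs=x cand={0,1} pick 1 [0->1 ok]
  8: obs=x cand={0,1} pick 1 [1->1 ok]
  9: obs=x cand={0,1} pick 1 [1->1 ok]
  10: obs=x cand={0,1} pick 0 [1->0 ok]
  11: obs=x cand={0,1} pick 1 [0->1 ok]

0,2,0,1,0,2,0,1,1,1,0,1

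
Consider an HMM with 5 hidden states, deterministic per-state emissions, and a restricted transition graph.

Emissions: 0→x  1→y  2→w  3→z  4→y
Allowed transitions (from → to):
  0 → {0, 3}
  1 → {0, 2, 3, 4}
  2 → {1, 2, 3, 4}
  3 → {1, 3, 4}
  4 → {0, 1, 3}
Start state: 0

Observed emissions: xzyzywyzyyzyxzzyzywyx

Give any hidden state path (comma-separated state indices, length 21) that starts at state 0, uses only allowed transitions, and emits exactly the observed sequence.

  [0] x  {0}  => 0  start
  [1] z  {3}  => 3  0->3 ok
  [2] y  {1,4}  => 4  3->4 ok
  [3] z  {3}  => 3  4->3 ok
  [4] y  {1,4}  => 1  3->1 ok
  [5] w  {2}  => 2  1->2 ok
  [6] y  {1,4}  => 1  2->1 ok
  [7] z  {3}  => 3  1->3 ok
  [8] y  {1,4}  => 1  3->1 ok
  [9] y  {1,4}  => 4  1->4 ok
  [10] z  {3}  => 3  4->3 ok
  [11] y  {1,4}  => 4  3->4 ok
  [12] x  {0}  => 0  4->0 ok
  [13] z  {3}  => 3  0->3 ok
  [14] z  {3}  => 3  3->3 ok
  [15] y  {1,4}  => 4  3->4 ok
  [16] z  {3}  => 3  4->3 ok
  [17] y  {1,4}  => 1  3->1 ok
  [18] w  {2}  => 2  1->2 ok
  [19] y  {1,4}  => 4  2->4 ok
  [20] x  {0}  => 0  4->0 ok

0,3,4,3,1,2,1,3,1,4,3,4,0,3,3,4,3,1,2,4,0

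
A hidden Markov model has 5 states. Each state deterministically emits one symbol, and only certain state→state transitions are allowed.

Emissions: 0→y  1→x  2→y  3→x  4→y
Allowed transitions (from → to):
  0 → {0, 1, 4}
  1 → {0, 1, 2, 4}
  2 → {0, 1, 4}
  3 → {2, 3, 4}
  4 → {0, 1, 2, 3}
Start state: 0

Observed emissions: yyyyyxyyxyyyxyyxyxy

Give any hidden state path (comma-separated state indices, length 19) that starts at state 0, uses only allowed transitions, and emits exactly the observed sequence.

  0: obs=y cand={0,2,4} pick 0 [start]
  1: obs=y cand={0,2,4} pick 4 [0->4 ok]
  2: obs=y cand={0,2,4} pick 0 [4->0 ok]
  3: obs=y cand={0,2,4} pick 4 [0->4 ok]
  4: obs=y cand={0,2,4} pick 2 [4->2 ok]
  5: obs=x cand={1,3} pick 1 [2->1 ok]
  6: obs=y cand={0,2,4} pick 2 [1->2 ok]
  7: obs=y cand={0,2,4} pick 4 [2->4 ok]
  8: obs=x cand={1,3} pick 1 [4->1 ok]
  9: obs=y cand={0,2,4} pick 4 [1->4 ok]
  10: obs=y cand={0,2,4} pick 2 [4->2 ok]
  11: obs=y cand={0,2,4} pick 0 [2->0 ok]
  12: obs=x cand={1,3} pick 1 [0->1 ok]
  13: obs=y cand={0,2,4} pick 0 [1->0 ok]
  14: obs=y cand={0,2,4} pick 0 [0->0 ok]
  15: obs=x cand={1,3} pick 1 [0->1 ok]
  16: obs=y cand={0,2,4} pick 2 [1->2 ok]
  17: obs=x cand={1,3} pick 1 [2->1 ok]
  18: obs=y cand={0,2,4} pick 4 [1->4 ok]

0,4,0,4,2,1,2,4,1,4,2,0,1,0,0,1,2,1,4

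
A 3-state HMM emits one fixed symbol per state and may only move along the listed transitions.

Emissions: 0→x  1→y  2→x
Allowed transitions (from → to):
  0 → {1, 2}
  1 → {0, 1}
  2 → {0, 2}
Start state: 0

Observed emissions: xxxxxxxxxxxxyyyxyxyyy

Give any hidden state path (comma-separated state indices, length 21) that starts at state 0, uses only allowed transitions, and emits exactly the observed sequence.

  0: obs=x cand={0,2} pick 0 [start]
  1: obs=x cand={0,2} pick 2 [0->2 ok]
  2: obs=x cand={0,2} pick 2 [2->2 ok]
  3: obs=x cand={0,2} pick 0 [2->0 ok]
  4: obs=x cand={0,2} pick 2 [0->2 ok]
  5: obs=x cand={0,2} pick 2 [2->2 ok]
  6: obs=x cand={0,2} pick 0 [2->0 ok]
  7: obs=x cand={0,2} pick 2 [0->2 ok]
  8: obs=x cand={0,2} pick 2 [2->2 ok]
  9: obs=x cand={0,2} pick 2 [2->2 ok]
  10: obs=x cand={0,2} pick 2 [2->2 ok]
  11: obs=x cand={0,2} pick 0 [2->0 ok]
  12: obs=y cand={1} pick 1 [0->1 ok]
  13: obs=y cand={1} pick 1 [1->1 ok]
  14: obs=y cand={1} pick 1 [1->1 ok]
  15: obs=x cand={0,2} pick 0 [1->0 ok]
  16: obs=y cand={1} pick 1 [0->1 ok]
  17: obs=x cand={0,2} pick 0 [1->0 ok]
  18: obs=y cand={1} pick 1 [0->1 ok]
  19: obs=y cand={1} pick 1 [1->1 ok]
  20: obs=y cand={1} pick 1 [1->1 ok]

0,2,2,0,2,2,0,2,2,2,2,0,1,1,1,0,1,0,1,1,1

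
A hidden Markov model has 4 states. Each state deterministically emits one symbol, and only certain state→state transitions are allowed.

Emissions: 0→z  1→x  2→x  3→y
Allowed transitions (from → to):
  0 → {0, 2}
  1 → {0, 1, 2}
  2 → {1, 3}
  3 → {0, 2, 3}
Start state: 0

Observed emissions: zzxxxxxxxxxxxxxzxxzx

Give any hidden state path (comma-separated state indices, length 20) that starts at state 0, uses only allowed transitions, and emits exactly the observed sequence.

0,0,2,1,2,1,2,1,2,1,2,1,1,2,1,0,2,1,0,2

  t0 'z' -> {0}, take 0 (start)
  t1 'z' -> {0}, take 0 (0->0 ok)
  t2 'x' -> {1,2}, take 2 (0->2 ok)
  t3 'x' -> {1,2}, take 1 (2->1 ok)
  t4 'x' -> {1,2}, take 2 (1->2 ok)
  t5 'x' -> {1,2}, take 1 (2->1 ok)
  t6 'x' -> {1,2}, take 2 (1->2 ok)
  t7 'x' -> {1,2}, take 1 (2->1 ok)
  t8 'x' -> {1,2}, take 2 (1->2 ok)
  t9 'x' -> {1,2}, take 1 (2->1 ok)
  t10 'x' -> {1,2}, take 2 (1->2 ok)
  t11 'x' -> {1,2}, take 1 (2->1 ok)
  t12 'x' -> {1,2}, take 1 (1->1 ok)
  t13 'x' -> {1,2}, take 2 (1->2 ok)
  t14 'x' -> {1,2}, take 1 (2->1 ok)
  t15 'z' -> {0}, take 0 (1->0 ok)
  t16 'x' -> {1,2}, take 2 (0->2 ok)
  t17 'x' -> {1,2}, take 1 (2->1 ok)
  t18 'z' -> {0}, take 0 (1->0 ok)
  t19 'x' -> {1,2}, take 2 (0->2 ok)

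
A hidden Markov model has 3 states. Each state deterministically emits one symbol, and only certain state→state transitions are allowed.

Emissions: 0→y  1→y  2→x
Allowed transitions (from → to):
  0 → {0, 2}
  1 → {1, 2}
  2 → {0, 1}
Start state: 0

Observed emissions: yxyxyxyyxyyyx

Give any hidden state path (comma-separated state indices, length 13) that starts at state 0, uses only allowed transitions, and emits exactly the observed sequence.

0,2,0,2,1,2,1,1,2,0,0,0,2

  pos 0: y in {0,1}, choose 0; start
  pos 1: x in {2}, choose 2; 0->2 ok
  pos 2: y in {0,1}, choose 0; 2->0 ok
  pos 3: x in {2}, choose 2; 0->2 ok
  pos 4: y in {0,1}, choose 1; 2->1 ok
  pos 5: x in {2}, choose 2; 1->2 ok
  pos 6: y in {0,1}, choose 1; 2->1 ok
  pos 7: y in {0,1}, choose 1; 1->1 ok
  pos 8: x in {2}, choose 2; 1->2 ok
  pos 9: y in {0,1}, choose 0; 2->0 ok
  pos 10: y in {0,1}, choose 0; 0->0 ok
  pos 11: y in {0,1}, choose 0; 0->0 ok
  pos 12: x in {2}, choose 2; 0->2 ok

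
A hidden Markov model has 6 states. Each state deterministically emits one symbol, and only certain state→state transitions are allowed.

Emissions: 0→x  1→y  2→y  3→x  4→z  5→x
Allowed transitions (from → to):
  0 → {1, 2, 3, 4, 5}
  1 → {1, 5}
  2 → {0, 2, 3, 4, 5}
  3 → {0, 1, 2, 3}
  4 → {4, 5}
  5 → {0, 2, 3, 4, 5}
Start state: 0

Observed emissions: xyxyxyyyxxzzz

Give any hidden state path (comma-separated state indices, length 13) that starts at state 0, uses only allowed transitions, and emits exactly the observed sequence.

  [0] x  {0,3,5}  => 0  start
  [1] y  {1,2}  => 1  0->1 ok
  [2] x  {0,3,5}  => 5  1->5 ok
  [3] y  {1,2}  => 2  5->2 ok
  [4] x  {0,3,5}  => 0  2->0 ok
  [5] y  {1,2}  => 1  0->1 ok
  [6] y  {1,2}  => 1  1->1 ok
  [7] y  {1,2}  => 1  1->1 ok
  [8] x  {0,3,5}  => 5  1->5 ok
  [9] x  {0,3,5}  => 0  5->0 ok
  [10] z  {4}  => 4  0->4 ok
  [11] z  {4}  => 4  4->4 ok
  [12] z  {4}  => 4  4->4 ok

0,1,5,2,0,1,1,1,5,0,4,4,4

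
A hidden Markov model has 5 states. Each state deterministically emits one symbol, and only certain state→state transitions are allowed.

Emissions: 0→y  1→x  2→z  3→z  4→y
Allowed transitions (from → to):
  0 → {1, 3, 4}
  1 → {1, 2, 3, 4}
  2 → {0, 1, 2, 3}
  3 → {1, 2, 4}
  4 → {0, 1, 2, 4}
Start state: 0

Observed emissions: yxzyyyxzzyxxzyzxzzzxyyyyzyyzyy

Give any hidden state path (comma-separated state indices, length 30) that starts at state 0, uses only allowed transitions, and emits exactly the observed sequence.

  [0] y  {0,4}  => 0  start
  [1] x  {1}  => 1  0->1 ok
  [2] z  {2,3}  => 3  1->3 ok
  [3] y  {0,4}  => 4  3->4 ok
  [4] y  {0,4}  => 4  4->4 ok
  [5] y  {0,4}  => 0  4->0 ok
  [6] x  {1}  => 1  0->1 ok
  [7] z  {2,3}  => 2  1->2 ok
  [8] z  {2,3}  => 3  2->3 ok
  [9] y  {0,4}  => 4  3->4 ok
  [10] x  {1}  => 1  4->1 ok
  [11] x  {1}  => 1  1->1 ok
  [12] z  {2,3}  => 2  1->2 ok
  [13] y  {0,4}  => 0  2->0 ok
  [14] z  {2,3}  => 3  0->3 ok
  [15] x  {1}  => 1  3->1 ok
  [16] z  {2,3}  => 3  1->3 ok
  [17] z  {2,3}  => 2  3->2 ok
  [18] z  {2,3}  => 2  2->2 ok
  [19] x  {1}  => 1  2->1 ok
  [20] y  {0,4}  => 4  1->4 ok
  [21] y  {0,4}  => 4  4->4 ok
  [22] y  {0,4}  => 4  4->4 ok
  [23] y  {0,4}  => 0  4->0 ok
  [24] z  {2,3}  => 3  0->3 ok
  [25] y  {0,4}  => 4  3->4 ok
  [26] y  {0,4}  => 0  4->0 ok
  [27] z  {2,3}  => 3  0->3 ok
  [28] y  {0,4}  => 4  3->4 ok
  [29] y  {0,4}  => 0  4->0 ok

0,1,3,4,4,0,1,2,3,4,1,1,2,0,3,1,3,2,2,1,4,4,4,0,3,4,0,3,4,0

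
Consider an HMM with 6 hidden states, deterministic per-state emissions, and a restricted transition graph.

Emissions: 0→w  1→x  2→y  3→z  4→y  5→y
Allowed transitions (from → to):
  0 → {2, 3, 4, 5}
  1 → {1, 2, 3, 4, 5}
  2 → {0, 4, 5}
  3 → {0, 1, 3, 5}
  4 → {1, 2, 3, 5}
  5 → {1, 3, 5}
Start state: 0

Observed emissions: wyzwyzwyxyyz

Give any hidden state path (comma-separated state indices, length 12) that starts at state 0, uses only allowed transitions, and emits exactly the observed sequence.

0,5,3,0,5,3,0,5,1,5,5,3

  [0] w  {0}  => 0  start
  [1] y  {2,4,5}  => 5  0->5 ok
  [2] z  {3}  => 3  5->3 ok
  [3] w  {0}  => 0  3->0 ok
  [4] y  {2,4,5}  => 5  0->5 ok
  [5] z  {3}  => 3  5->3 ok
  [6] w  {0}  => 0  3->0 ok
  [7] y  {2,4,5}  => 5  0->5 ok
  [8] x  {1}  => 1  5->1 ok
  [9] y  {2,4,5}  => 5  1->5 ok
  [10] y  {2,4,5}  => 5  5->5 ok
  [11] z  {3}  => 3  5->3 ok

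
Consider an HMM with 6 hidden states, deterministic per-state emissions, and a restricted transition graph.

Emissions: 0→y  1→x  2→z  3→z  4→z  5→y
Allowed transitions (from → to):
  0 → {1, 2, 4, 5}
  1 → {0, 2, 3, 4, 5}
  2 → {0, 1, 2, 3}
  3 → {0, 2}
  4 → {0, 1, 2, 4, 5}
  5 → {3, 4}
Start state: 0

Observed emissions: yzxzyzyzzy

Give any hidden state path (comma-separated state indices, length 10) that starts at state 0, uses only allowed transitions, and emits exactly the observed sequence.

0,4,1,4,5,4,0,4,4,0

  pos 0: y in {0,5}, choose 0; start
  pos 1: z in {2,3,4}, choose 4; 0->4 ok
  pos 2: x in {1}, choose 1; 4->1 ok
  pos 3: z in {2,3,4}, choose 4; 1->4 ok
  pos 4: y in {0,5}, choose 5; 4->5 ok
  pos 5: z in {2,3,4}, choose 4; 5->4 ok
  pos 6: y in {0,5}, choose 0; 4->0 ok
  pos 7: z in {2,3,4}, choose 4; 0->4 ok
  pos 8: z in {2,3,4}, choose 4; 4->4 ok
  pos 9: y in {0,5}, choose 0; 4->0 ok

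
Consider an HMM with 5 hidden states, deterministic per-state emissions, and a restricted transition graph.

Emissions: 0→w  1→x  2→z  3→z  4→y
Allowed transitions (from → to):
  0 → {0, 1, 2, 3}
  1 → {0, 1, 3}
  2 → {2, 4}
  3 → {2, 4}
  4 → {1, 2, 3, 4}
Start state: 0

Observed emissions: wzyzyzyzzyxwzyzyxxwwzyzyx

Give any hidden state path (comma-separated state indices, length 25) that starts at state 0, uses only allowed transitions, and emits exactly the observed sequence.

  pos 0: w in {0}, choose 0; start
  pos 1: z in {2,3}, choose 2; 0->2 ok
  pos 2: y in {4}, choose 4; 2->4 ok
  pos 3: z in {2,3}, choose 3; 4->3 ok
  pos 4: y in {4}, choose 4; 3->4 ok
  pos 5: z in {2,3}, choose 3; 4->3 ok
  pos 6: y in {4}, choose 4; 3->4 ok
  pos 7: z in {2,3}, choose 2; 4->2 ok
  pos 8: z in {2,3}, choose 2; 2->2 ok
  pos 9: y in {4}, choose 4; 2->4 ok
  pos 10: x in {1}, choose 1; 4->1 ok
  pos 11: w in {0}, choose 0; 1->0 ok
  pos 12: z in {2,3}, choose 2; 0->2 ok
  pos 13: y in {4}, choose 4; 2->4 ok
  pos 14: z in {2,3}, choose 3; 4->3 ok
  pos 15: y in {4}, choose 4; 3->4 ok
  pos 16: x in {1}, choose 1; 4->1 ok
  pos 17: x in {1}, choose 1; 1->1 ok
  pos 18: w in {0}, choose 0; 1->0 ok
  pos 19: w in {0}, choose 0; 0->0 ok
  pos 20: z in {2,3}, choose 3; 0->3 ok
  pos 21: y in {4}, choose 4; 3->4 ok
  pos 22: z in {2,3}, choose 2; 4->2 ok
  pos 23: y in {4}, choose 4; 2->4 ok
  pos 24: x in {1}, choose 1; 4->1 ok

0,2,4,3,4,3,4,2,2,4,1,0,2,4,3,4,1,1,0,0,3,4,2,4,1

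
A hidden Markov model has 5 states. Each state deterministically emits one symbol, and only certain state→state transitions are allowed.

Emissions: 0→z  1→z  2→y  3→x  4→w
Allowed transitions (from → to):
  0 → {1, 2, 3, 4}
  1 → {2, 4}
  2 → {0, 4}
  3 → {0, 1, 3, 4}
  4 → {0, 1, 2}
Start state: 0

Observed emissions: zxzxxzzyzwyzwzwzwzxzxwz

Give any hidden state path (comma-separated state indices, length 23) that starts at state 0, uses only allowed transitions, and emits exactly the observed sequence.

  [0] z  {0,1}  => 0  start
  [1] x  {3}  => 3  0->3 ok
  [2] z  {0,1}  => 0  3->0 ok
  [3] x  {3}  => 3  0->3 ok
  [4] x  {3}  => 3  3->3 ok
  [5] z  {0,1}  => 0  3->0 ok
  [6] z  {0,1}  => 1  0->1 ok
  [7] y  {2}  => 2  1->2 ok
  [8] z  {0,1}  => 0  2->0 ok
  [9] w  {4}  => 4  0->4 ok
  [10] y  {2}  => 2  4->2 ok
  [11] z  {0,1}  => 0  2->0 ok
  [12] w  {4}  => 4  0->4 ok
  [13] z  {0,1}  => 0  4->0 ok
  [14] w  {4}  => 4  0->4 ok
  [15] z  {0,1}  => 1  4->1 ok
  [16] w  {4}  => 4  1->4 ok
  [17] z  {0,1}  => 0  4->0 ok
  [18] x  {3}  => 3  0->3 ok
  [19] z  {0,1}  => 0  3->0 ok
  [20] x  {3}  => 3  0->3 ok
  [21] w  {4}  => 4  3->4 ok
  [22] z  {0,1}  => 0  4->0 ok

0,3,0,3,3,0,1,2,0,4,2,0,4,0,4,1,4,0,3,0,3,4,0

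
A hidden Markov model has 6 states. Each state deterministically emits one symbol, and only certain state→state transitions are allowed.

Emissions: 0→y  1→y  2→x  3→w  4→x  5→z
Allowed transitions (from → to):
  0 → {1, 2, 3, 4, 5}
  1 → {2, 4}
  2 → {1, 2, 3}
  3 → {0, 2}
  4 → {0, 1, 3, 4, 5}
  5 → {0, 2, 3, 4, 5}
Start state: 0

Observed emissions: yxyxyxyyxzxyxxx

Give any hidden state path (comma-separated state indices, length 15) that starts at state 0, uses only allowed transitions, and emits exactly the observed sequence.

  t0 'y' -> {0,1}, take 0 (start)
  t1 'x' -> {2,4}, take 2 (0->2 ok)
  t2 'y' -> {0,1}, take 1 (2->1 ok)
  t3 'x' -> {2,4}, take 2 (1->2 ok)
  t4 'y' -> {0,1}, take 1 (2->1 ok)
  t5 'x' -> {2,4}, take 4 (1->4 ok)
  t6 'y' -> {0,1}, take 0 (4->0 ok)
  t7 'y' -> {0,1}, take 1 (0->1 ok)
  t8 'x' -> {2,4}, take 4 (1->4 ok)
  t9 'z' -> {5}, take 5 (4->5 ok)
  t10 'x' -> {2,4}, take 4 (5->4 ok)
  t11 'y' -> {0,1}, take 1 (4->1 ok)
  t12 'x' -> {2,4}, take 2 (1->2 ok)
  t13 'x' -> {2,4}, take 2 (2->2 ok)
  t14 'x' -> {2,4}, take 2 (2->2 ok)

0,2,1,2,1,4,0,1,4,5,4,1,2,2,2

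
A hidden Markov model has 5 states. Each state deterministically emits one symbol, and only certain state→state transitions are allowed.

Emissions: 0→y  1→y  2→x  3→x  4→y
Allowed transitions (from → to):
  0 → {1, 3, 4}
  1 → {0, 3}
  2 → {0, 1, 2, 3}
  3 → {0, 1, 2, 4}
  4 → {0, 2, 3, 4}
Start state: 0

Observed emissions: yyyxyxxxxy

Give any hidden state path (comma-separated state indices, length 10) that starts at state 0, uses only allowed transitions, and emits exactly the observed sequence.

0,4,4,2,1,3,2,3,2,1

  0: obs=y cand={0,1,4} pick 0 [start]
  1: obs=y cand={0,1,4} pick 4 [0->4 ok]
  2: obs=y cand={0,1,4} pick 4 [4->4 ok]
  3: obs=x cand={2,3} pick 2 [4->2 ok]
  4: obs=y cand={0,1,4} pick 1 [2->1 ok]
  5: obs=x cand={2,3} pick 3 [1->3 ok]
  6: obs=x cand={2,3} pick 2 [3->2 ok]
  7: obs=x cand={2,3} pick 3 [2->3 ok]
  8: obs=x cand={2,3} pick 2 [3->2 ok]
  9: obs=y cand={0,1,4} pick 1 [2->1 ok]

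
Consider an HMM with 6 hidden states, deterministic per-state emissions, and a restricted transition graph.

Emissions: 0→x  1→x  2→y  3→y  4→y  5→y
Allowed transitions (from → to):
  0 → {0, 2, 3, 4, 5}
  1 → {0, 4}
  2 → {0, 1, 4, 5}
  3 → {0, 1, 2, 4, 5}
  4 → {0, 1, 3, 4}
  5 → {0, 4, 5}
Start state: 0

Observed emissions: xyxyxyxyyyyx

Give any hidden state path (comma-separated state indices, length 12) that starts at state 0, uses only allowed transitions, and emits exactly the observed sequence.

  t0 'x' -> {0,1}, take 0 (start)
  t1 'y' -> {2,3,4,5}, take 3 (0->3 ok)
  t2 'x' -> {0,1}, take 0 (3->0 ok)
  t3 'y' -> {2,3,4,5}, take 3 (0->3 ok)
  t4 'x' -> {0,1}, take 0 (3->0 ok)
  t5 'y' -> {2,3,4,5}, take 2 (0->2 ok)
  t6 'x' -> {0,1}, take 0 (2->0 ok)
  t7 'y' -> {2,3,4,5}, take 5 (0->5 ok)
  t8 'y' -> {2,3,4,5}, take 5 (5->5 ok)
  t9 'y' -> {2,3,4,5}, take 5 (5->5 ok)
  t10 'y' -> {2,3,4,5}, take 4 (5->4 ok)
  t11 'x' -> {0,1}, take 0 (4->0 ok)

0,3,0,3,0,2,0,5,5,5,4,0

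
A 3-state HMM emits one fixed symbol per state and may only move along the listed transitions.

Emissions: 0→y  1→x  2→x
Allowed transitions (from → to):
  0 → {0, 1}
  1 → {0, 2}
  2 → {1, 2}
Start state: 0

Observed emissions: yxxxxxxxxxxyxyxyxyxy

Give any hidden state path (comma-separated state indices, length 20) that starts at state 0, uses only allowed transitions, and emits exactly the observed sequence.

  t0 'y' -> {0}, take 0 (start)
  t1 'x' -> {1,2}, take 1 (0->1 ok)
  t2 'x' -> {1,2}, take 2 (1->2 ok)
  t3 'x' -> {1,2}, take 1 (2->1 ok)
  t4 'x' -> {1,2}, take 2 (1->2 ok)
  t5 'x' -> {1,2}, take 2 (2->2 ok)
  t6 'x' -> {1,2}, take 2 (2->2 ok)
  t7 'x' -> {1,2}, take 2 (2->2 ok)
  t8 'x' -> {1,2}, take 2 (2->2 ok)
  t9 'x' -> {1,2}, take 2 (2->2 ok)
  t10 'x' -> {1,2}, take 1 (2->1 ok)
  t11 'y' -> {0}, take 0 (1->0 ok)
  t12 'x' -> {1,2}, take 1 (0->1 ok)
  t13 'y' -> {0}, take 0 (1->0 ok)
  t14 'x' -> {1,2}, take 1 (0->1 ok)
  t15 'y' -> {0}, take 0 (1->0 ok)
  t16 'x' -> {1,2}, take 1 (0->1 ok)
  t17 'y' -> {0}, take 0 (1->0 ok)
  t18 'x' -> {1,2}, take 1 (0->1 ok)
  t19 'y' -> {0}, take 0 (1->0 ok)

0,1,2,1,2,2,2,2,2,2,1,0,1,0,1,0,1,0,1,0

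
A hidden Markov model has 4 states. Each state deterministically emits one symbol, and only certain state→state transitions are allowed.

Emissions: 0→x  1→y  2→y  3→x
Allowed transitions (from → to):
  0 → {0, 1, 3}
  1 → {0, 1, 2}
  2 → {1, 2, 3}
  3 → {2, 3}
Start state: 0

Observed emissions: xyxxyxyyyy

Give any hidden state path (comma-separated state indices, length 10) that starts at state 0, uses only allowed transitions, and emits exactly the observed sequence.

  0: obs=x cand={0,3} pick 0 [start]
  1: obs=y cand={1,2} pick 1 [0->1 ok]
  2: obs=x cand={0,3} pick 0 [1->0 ok]
  3: obs=x cand={0,3} pick 3 [0->3 ok]
  4: obs=y cand={1,2} pick 2 [3->2 ok]
  5: obs=x cand={0,3} pick 3 [2->3 ok]
  6: obs=y cand={1,2} pick 2 [3->2 ok]
  7: obs=y cand={1,2} pick 1 [2->1 ok]
  8: obs=y cand={1,2} pick 1 [1->1 ok]
  9: obs=y cand={1,2} pick 2 [1->2 ok]

0,1,0,3,2,3,2,1,1,2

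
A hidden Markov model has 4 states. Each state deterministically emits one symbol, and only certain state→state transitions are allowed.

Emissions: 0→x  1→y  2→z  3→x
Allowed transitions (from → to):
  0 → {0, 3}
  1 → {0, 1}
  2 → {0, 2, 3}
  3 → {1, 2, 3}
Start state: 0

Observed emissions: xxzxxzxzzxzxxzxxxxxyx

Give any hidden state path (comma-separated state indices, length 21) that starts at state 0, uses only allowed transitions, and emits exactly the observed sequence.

0,3,2,0,3,2,3,2,2,3,2,3,3,2,0,0,0,0,3,1,0

  t0 'x' -> {0,3}, take 0 (start)
  t1 'x' -> {0,3}, take 3 (0->3 ok)
  t2 'z' -> {2}, take 2 (3->2 ok)
  t3 'x' -> {0,3}, take 0 (2->0 ok)
  t4 'x' -> {0,3}, take 3 (0->3 ok)
  t5 'z' -> {2}, take 2 (3->2 ok)
  t6 'x' -> {0,3}, take 3 (2->3 ok)
  t7 'z' -> {2}, take 2 (3->2 ok)
  t8 'z' -> {2}, take 2 (2->2 ok)
  t9 'x' -> {0,3}, take 3 (2->3 ok)
  t10 'z' -> {2}, take 2 (3->2 ok)
  t11 'x' -> {0,3}, take 3 (2->3 ok)
  t12 'x' -> {0,3}, take 3 (3->3 ok)
  t13 'z' -> {2}, take 2 (3->2 ok)
  t14 'x' -> {0,3}, take 0 (2->0 ok)
  t15 'x' -> {0,3}, take 0 (0->0 ok)
  t16 'x' -> {0,3}, take 0 (0->0 ok)
  t17 'x' -> {0,3}, take 0 (0->0 ok)
  t18 'x' -> {0,3}, take 3 (0->3 ok)
  t19 'y' -> {1}, take 1 (3->1 ok)
  t20 'x' -> {0,3}, take 0 (1->0 ok)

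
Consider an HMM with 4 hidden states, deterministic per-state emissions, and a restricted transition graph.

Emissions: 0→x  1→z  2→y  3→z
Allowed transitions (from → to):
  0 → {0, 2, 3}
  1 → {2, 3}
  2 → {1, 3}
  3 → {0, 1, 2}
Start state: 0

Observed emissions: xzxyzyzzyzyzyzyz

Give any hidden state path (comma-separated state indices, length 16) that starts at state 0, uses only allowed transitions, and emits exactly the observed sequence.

0,3,0,2,3,2,3,1,2,3,2,1,2,1,2,3

  t0 'x' -> {0}, take 0 (start)
  t1 'z' -> {1,3}, take 3 (0->3 ok)
  t2 'x' -> {0}, take 0 (3->0 ok)
  t3 'y' -> {2}, take 2 (0->2 ok)
  t4 'z' -> {1,3}, take 3 (2->3 ok)
  t5 'y' -> {2}, take 2 (3->2 ok)
  t6 'z' -> {1,3}, take 3 (2->3 ok)
  t7 'z' -> {1,3}, take 1 (3->1 ok)
  t8 'y' -> {2}, take 2 (1->2 ok)
  t9 'z' -> {1,3}, take 3 (2->3 ok)
  t10 'y' -> {2}, take 2 (3->2 ok)
  t11 'z' -> {1,3}, take 1 (2->1 ok)
  t12 'y' -> {2}, take 2 (1->2 ok)
  t13 'z' -> {1,3}, take 1 (2->1 ok)
  t14 'y' -> {2}, take 2 (1->2 ok)
  t15 'z' -> {1,3}, take 3 (2->3 ok)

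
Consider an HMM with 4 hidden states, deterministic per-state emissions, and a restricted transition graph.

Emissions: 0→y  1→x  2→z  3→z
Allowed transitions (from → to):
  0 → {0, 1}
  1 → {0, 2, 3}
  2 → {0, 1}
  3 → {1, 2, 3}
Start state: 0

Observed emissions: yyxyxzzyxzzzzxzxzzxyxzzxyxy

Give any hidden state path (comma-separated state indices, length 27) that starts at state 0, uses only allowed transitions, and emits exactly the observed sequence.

  t0 'y' -> {0}, take 0 (start)
  t1 'y' -> {0}, take 0 (0->0 ok)
  t2 'x' -> {1}, take 1 (0->1 ok)
  t3 'y' -> {0}, take 0 (1->0 ok)
  t4 'x' -> {1}, take 1 (0->1 ok)
  t5 'z' -> {2,3}, take 3 (1->3 ok)
  t6 'z' -> {2,3}, take 2 (3->2 ok)
  t7 'y' -> {0}, take 0 (2->0 ok)
  t8 'x' -> {1}, take 1 (0->1 ok)
  t9 'z' -> {2,3}, take 3 (1->3 ok)
  t10 'z' -> {2,3}, take 3 (3->3 ok)
  t11 'z' -> {2,3}, take 3 (3->3 ok)
  t12 'z' -> {2,3}, take 3 (3->3 ok)
  t13 'x' -> {1}, take 1 (3->1 ok)
  t14 'z' -> {2,3}, take 3 (1->3 ok)
  t15 'x' -> {1}, take 1 (3->1 ok)
  t16 'z' -> {2,3}, take 3 (1->3 ok)
  t17 'z' -> {2,3}, take 2 (3->2 ok)
  t18 'x' -> {1}, take 1 (2->1 ok)
  t19 'y' -> {0}, take 0 (1->0 ok)
  t20 'x' -> {1}, take 1 (0->1 ok)
  t21 'z' -> {2,3}, take 3 (1->3 ok)
  t22 'z' -> {2,3}, take 2 (3->2 ok)
  t23 'x' -> {1}, take 1 (2->1 ok)
  t24 'y' -> {0}, take 0 (1->0 ok)
  t25 'x' -> {1}, take 1 (0->1 ok)
  t26 'y' -> {0}, take 0 (1->0 ok)

0,0,1,0,1,3,2,0,1,3,3,3,3,1,3,1,3,2,1,0,1,3,2,1,0,1,0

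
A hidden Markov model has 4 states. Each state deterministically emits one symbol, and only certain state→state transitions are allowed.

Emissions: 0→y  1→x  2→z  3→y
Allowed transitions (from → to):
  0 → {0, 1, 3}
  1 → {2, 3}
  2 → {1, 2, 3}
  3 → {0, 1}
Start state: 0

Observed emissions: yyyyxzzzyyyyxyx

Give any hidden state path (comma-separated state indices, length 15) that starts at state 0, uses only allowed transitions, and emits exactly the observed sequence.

  pos 0: y in {0,3}, choose 0; start
  pos 1: y in {0,3}, choose 0; 0->0 ok
  pos 2: y in {0,3}, choose 0; 0->0 ok
  pos 3: y in {0,3}, choose 3; 0->3 ok
  pos 4: x in {1}, choose 1; 3->1 ok
  pos 5: z in {2}, choose 2; 1->2 ok
  pos 6: z in {2}, choose 2; 2->2 ok
  pos 7: z in {2}, choose 2; 2->2 ok
  pos 8: y in {0,3}, choose 3; 2->3 ok
  pos 9: y in {0,3}, choose 0; 3->0 ok
  pos 10: y in {0,3}, choose 0; 0->0 ok
  pos 11: y in {0,3}, choose 3; 0->3 ok
  pos 12: x in {1}, choose 1; 3->1 ok
  pos 13: y in {0,3}, choose 3; 1->3 ok
  pos 14: x in {1}, choose 1; 3->1 ok

0,0,0,3,1,2,2,2,3,0,0,3,1,3,1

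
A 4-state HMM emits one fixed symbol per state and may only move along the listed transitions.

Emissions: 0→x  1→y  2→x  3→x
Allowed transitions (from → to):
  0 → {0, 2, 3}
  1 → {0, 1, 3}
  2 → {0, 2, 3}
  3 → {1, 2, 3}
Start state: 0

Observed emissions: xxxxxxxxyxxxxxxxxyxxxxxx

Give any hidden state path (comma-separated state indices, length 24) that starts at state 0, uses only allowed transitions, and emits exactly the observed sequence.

  0: obs=x cand={0,2,3} pick 0 [start]
  1: obs=x cand={0,2,3} pick 3 [0->3 ok]
  2: obs=x cand={0,2,3} pick 2 [3->2 ok]
  3: obs=x cand={0,2,3} pick 2 [2->2 ok]
  4: obs=x cand={0,2,3} pick 0 [2->0 ok]
  5: obs=x cand={0,2,3} pick 3 [0->3 ok]
  6: obs=x cand={0,2,3} pick 2 [3->2 ok]
  7: obs=x cand={0,2,3} pick 3 [2->3 ok]
  8: obs=y cand={1} pick 1 [3->1 ok]
  9: obs=x cand={0,2,3} pick 3 [1->3 ok]
  10: obs=x cand={0,2,3} pick 3 [3->3 ok]
  11: obs=x cand={0,2,3} pick 3 [3->3 ok]
  12: obs=x cand={0,2,3} pick 2 [3->2 ok]
  13: obs=x cand={0,2,3} pick 2 [2->2 ok]
  14: obs=x cand={0,2,3} pick 0 [2->0 ok]
  15: obs=x cand={0,2,3} pick 0 [0->0 ok]
  16: obs=x cand={0,2,3} pick 3 [0->3 ok]
  17: obs=y cand={1} pick 1 [3->1 ok]
  18: obs=x cand={0,2,3} pick 0 [1->0 ok]
  19: obs=x cand={0,2,3} pick 2 [0->2 ok]
  20: obs=x cand={0,2,3} pick 0 [2->0 ok]
  21: obs=x cand={0,2,3} pick 3 [0->3 ok]
  22: obs=x cand={0,2,3} pick 3 [3->3 ok]
  23: obs=x cand={0,2,3} pick 2 [3->2 ok]

0,3,2,2,0,3,2,3,1,3,3,3,2,2,0,0,3,1,0,2,0,3,3,2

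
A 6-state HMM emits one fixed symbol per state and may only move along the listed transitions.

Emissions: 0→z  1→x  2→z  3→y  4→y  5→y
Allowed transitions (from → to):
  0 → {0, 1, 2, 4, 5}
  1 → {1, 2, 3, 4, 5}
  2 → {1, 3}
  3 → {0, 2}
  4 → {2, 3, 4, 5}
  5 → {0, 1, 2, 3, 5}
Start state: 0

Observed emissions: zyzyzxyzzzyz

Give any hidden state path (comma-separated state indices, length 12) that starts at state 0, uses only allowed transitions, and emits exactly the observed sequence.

  pos 0: z in {0,2}, choose 0; start
  pos 1: y in {3,4,5}, choose 4; 0->4 ok
  pos 2: z in {0,2}, choose 2; 4->2 ok
  pos 3: y in {3,4,5}, choose 3; 2->3 ok
  pos 4: z in {0,2}, choose 0; 3->0 ok
  pos 5: x in {1}, choose 1; 0->1 ok
  pos 6: y in {3,4,5}, choose 3; 1->3 ok
  pos 7: z in {0,2}, choose 0; 3->0 ok
  pos 8: z in {0,2}, choose 0; 0->0 ok
  pos 9: z in {0,2}, choose 2; 0->2 ok
  pos 10: y in {3,4,5}, choose 3; 2->3 ok
  pos 11: z in {0,2}, choose 0; 3->0 ok

0,4,2,3,0,1,3,0,0,2,3,0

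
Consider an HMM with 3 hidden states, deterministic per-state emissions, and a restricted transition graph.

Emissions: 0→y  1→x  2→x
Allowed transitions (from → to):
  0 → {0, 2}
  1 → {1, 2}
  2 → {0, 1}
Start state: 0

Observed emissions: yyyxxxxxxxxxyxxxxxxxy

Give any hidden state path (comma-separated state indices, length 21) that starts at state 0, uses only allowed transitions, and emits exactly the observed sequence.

  [0] y  {0}  => 0  start
  [1] y  {0}  => 0  0->0 ok
  [2] y  {0}  => 0  0->0 ok
  [3] x  {1,2}  => 2  0->2 ok
  [4] x  {1,2}  => 1  2->1 ok
  [5] x  {1,2}  => 1  1->1 ok
  [6] x  {1,2}  => 2  1->2 ok
  [7] x  {1,2}  => 1  2->1 ok
  [8] x  {1,2}  => 1  1->1 ok
  [9] x  {1,2}  => 1  1->1 ok
  [10] x  {1,2}  => 1  1->1 ok
  [11] x  {1,2}  => 2  1->2 ok
  [12] y  {0}  => 0  2->0 ok
  [13] x  {1,2}  => 2  0->2 ok
  [14] x  {1,2}  => 1  2->1 ok
  [15] x  {1,2}  => 1  1->1 ok
  [16] x  {1,2}  => 1  1->1 ok
  [17] x  {1,2}  => 2  1->2 ok
  [18] x  {1,2}  => 1  2->1 ok
  [19] x  {1,2}  => 2  1->2 ok
  [20] y  {0}  => 0  2->0 ok

0,0,0,2,1,1,2,1,1,1,1,2,0,2,1,1,1,2,1,2,0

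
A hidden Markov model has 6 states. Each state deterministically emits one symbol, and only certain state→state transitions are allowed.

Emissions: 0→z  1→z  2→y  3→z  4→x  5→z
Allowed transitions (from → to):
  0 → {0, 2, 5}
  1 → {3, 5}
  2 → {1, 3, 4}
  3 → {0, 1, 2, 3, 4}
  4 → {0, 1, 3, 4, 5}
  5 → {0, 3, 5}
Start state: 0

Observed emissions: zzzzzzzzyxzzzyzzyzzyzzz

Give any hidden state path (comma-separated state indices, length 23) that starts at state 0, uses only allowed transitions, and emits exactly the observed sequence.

  pos 0: z in {0,1,3,5}, choose 0; start
  pos 1: z in {0,1,3,5}, choose 0; 0->0 ok
  pos 2: z in {0,1,3,5}, choose 0; 0->0 ok
  pos 3: z in {0,1,3,5}, choose 5; 0->5 ok
  pos 4: z in {0,1,3,5}, choose 5; 5->5 ok
  pos 5: z in {0,1,3,5}, choose 3; 5->3 ok
  pos 6: z in {0,1,3,5}, choose 3; 3->3 ok
  pos 7: z in {0,1,3,5}, choose 0; 3->0 ok
  pos 8: y in {2}, choose 2; 0->2 ok
  pos 9: x in {4}, choose 4; 2->4 ok
  pos 10: z in {0,1,3,5}, choose 5; 4->5 ok
  pos 11: z in {0,1,3,5}, choose 5; 5->5 ok
  pos 12: z in {0,1,3,5}, choose 0; 5->0 ok
  pos 13: y in {2}, choose 2; 0->2 ok
  pos 14: z in {0,1,3,5}, choose 3; 2->3 ok
  pos 15: z in {0,1,3,5}, choose 0; 3->0 ok
  pos 16: y in {2}, choose 2; 0->2 ok
  pos 17: z in {0,1,3,5}, choose 3; 2->3 ok
  pos 18: z in {0,1,3,5}, choose 3; 3->3 ok
  pos 19: y in {2}, choose 2; 3->2 ok
  pos 20: z in {0,1,3,5}, choose 3; 2->3 ok
  pos 21: z in {0,1,3,5}, choose 3; 3->3 ok
  pos 22: z in {0,1,3,5}, choose 3; 3->3 ok

0,0,0,5,5,3,3,0,2,4,5,5,0,2,3,0,2,3,3,2,3,3,3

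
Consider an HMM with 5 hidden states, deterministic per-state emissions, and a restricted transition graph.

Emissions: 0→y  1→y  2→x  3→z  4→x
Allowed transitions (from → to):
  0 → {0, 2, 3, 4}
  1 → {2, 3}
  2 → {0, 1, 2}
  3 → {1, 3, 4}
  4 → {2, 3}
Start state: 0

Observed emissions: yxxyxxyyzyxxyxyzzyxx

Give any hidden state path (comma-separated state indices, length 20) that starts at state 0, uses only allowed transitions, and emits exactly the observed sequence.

0,4,2,0,2,2,0,0,3,1,2,2,1,2,0,3,3,1,2,2

  [0] y  {0,1}  => 0  start
  [1] x  {2,4}  => 4  0->4 ok
  [2] x  {2,4}  => 2  4->2 ok
  [3] y  {0,1}  => 0  2->0 ok
  [4] x  {2,4}  => 2  0->2 ok
  [5] x  {2,4}  => 2  2->2 ok
  [6] y  {0,1}  => 0  2->0 ok
  [7] y  {0,1}  => 0  0->0 ok
  [8] z  {3}  => 3  0->3 ok
  [9] y  {0,1}  => 1  3->1 ok
  [10] x  {2,4}  => 2  1->2 ok
  [11] x  {2,4}  => 2  2->2 ok
  [12] y  {0,1}  => 1  2->1 ok
  [13] x  {2,4}  => 2  1->2 ok
  [14] y  {0,1}  => 0  2->0 ok
  [15] z  {3}  => 3  0->3 ok
  [16] z  {3}  => 3  3->3 ok
  [17] y  {0,1}  => 1  3->1 ok
  [18] x  {2,4}  => 2  1->2 ok
  [19] x  {2,4}  => 2  2->2 ok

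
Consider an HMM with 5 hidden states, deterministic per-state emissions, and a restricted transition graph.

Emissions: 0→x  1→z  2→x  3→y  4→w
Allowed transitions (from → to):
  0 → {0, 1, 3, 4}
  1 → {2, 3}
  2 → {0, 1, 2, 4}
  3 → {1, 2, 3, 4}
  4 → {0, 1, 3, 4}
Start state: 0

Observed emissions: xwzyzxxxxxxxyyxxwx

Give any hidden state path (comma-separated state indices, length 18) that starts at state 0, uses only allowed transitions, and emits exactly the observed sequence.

0,4,1,3,1,2,2,2,2,2,2,0,3,3,2,2,4,0

  t0 'x' -> {0,2}, take 0 (start)
  t1 'w' -> {4}, take 4 (0->4 ok)
  t2 'z' -> {1}, take 1 (4->1 ok)
  t3 'y' -> {3}, take 3 (1->3 ok)
  t4 'z' -> {1}, take 1 (3->1 ok)
  t5 'x' -> {0,2}, take 2 (1->2 ok)
  t6 'x' -> {0,2}, take 2 (2->2 ok)
  t7 'x' -> {0,2}, take 2 (2->2 ok)
  t8 'x' -> {0,2}, take 2 (2->2 ok)
  t9 'x' -> {0,2}, take 2 (2->2 ok)
  t10 'x' -> {0,2}, take 2 (2->2 ok)
  t11 'x' -> {0,2}, take 0 (2->0 ok)
  t12 'y' -> {3}, take 3 (0->3 ok)
  t13 'y' -> {3}, take 3 (3->3 ok)
  t14 'x' -> {0,2}, take 2 (3->2 ok)
  t15 'x' -> {0,2}, take 2 (2->2 ok)
  t16 'w' -> {4}, take 4 (2->4 ok)
  t17 'x' -> {0,2}, take 0 (4->0 ok)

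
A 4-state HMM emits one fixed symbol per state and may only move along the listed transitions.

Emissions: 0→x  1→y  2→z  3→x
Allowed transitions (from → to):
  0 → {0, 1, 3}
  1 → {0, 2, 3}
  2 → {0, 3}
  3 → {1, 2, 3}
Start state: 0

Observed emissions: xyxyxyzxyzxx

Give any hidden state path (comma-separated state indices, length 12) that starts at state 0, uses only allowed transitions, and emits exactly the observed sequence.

0,1,3,1,0,1,2,0,1,2,0,3

  0: obs=x cand={0,3} pick 0 [start]
  1: obs=y cand={1} pick 1 [0->1 ok]
  2: obs=x cand={0,3} pick 3 [1->3 ok]
  3: obs=y cand={1} pick 1 [3->1 ok]
  4: obs=x cand={0,3} pick 0 [1->0 ok]
  5: obs=y cand={1} pick 1 [0->1 ok]
  6: obs=z cand={2} pick 2 [1->2 ok]
  7: obs=x cand={0,3} pick 0 [2->0 ok]
  8: obs=y cand={1} pick 1 [0->1 ok]
  9: obs=z cand={2} pick 2 [1->2 ok]
  10: obs=x cand={0,3} pick 0 [2->0 ok]
  11: obs=x cand={0,3} pick 3 [0->3 ok]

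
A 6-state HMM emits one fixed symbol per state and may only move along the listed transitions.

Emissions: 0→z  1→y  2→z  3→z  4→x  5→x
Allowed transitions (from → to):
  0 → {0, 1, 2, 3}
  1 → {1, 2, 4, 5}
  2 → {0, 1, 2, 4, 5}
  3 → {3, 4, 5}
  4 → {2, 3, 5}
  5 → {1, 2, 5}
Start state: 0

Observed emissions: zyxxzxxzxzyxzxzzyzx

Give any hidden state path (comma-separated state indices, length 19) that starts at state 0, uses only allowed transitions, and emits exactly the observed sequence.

  [0] z  {0,2,3}  => 0  start
  [1] y  {1}  => 1  0->1 ok
  [2] x  {4,5}  => 4  1->4 ok
  [3] x  {4,5}  => 5  4->5 ok
  [4] z  {0,2,3}  => 2  5->2 ok
  [5] x  {4,5}  => 4  2->4 ok
  [6] x  {4,5}  => 5  4->5 ok
  [7] z  {0,2,3}  => 2  5->2 ok
  [8] x  {4,5}  => 5  2->5 ok
  [9] z  {0,2,3}  => 2  5->2 ok
  [10] y  {1}  => 1  2->1 ok
  [11] x  {4,5}  => 4  1->4 ok
  [12] z  {0,2,3}  => 3  4->3 ok
  [13] x  {4,5}  => 5  3->5 ok
  [14] z  {0,2,3}  => 2  5->2 ok
  [15] z  {0,2,3}  => 0  2->0 ok
  [16] y  {1}  => 1  0->1 ok
  [17] z  {0,2,3}  => 2  1->2 ok
  [18] x  {4,5}  => 4  2->4 ok

0,1,4,5,2,4,5,2,5,2,1,4,3,5,2,0,1,2,4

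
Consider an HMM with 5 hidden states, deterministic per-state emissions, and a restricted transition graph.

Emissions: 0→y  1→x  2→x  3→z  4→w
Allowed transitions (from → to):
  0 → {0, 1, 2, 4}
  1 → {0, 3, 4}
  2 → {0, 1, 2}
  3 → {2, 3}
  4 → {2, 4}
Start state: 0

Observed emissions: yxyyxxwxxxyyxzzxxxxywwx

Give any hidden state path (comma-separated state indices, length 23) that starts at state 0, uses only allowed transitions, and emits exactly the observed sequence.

0,2,0,0,2,1,4,2,2,2,0,0,1,3,3,2,2,2,1,0,4,4,2

  t0 'y' -> {0}, take 0 (start)
  t1 'x' -> {1,2}, take 2 (0->2 ok)
  t2 'y' -> {0}, take 0 (2->0 ok)
  t3 'y' -> {0}, take 0 (0->0 ok)
  t4 'x' -> {1,2}, take 2 (0->2 ok)
  t5 'x' -> {1,2}, take 1 (2->1 ok)
  t6 'w' -> {4}, take 4 (1->4 ok)
  t7 'x' -> {1,2}, take 2 (4->2 ok)
  t8 'x' -> {1,2}, take 2 (2->2 ok)
  t9 'x' -> {1,2}, take 2 (2->2 ok)
  t10 'y' -> {0}, take 0 (2->0 ok)
  t11 'y' -> {0}, take 0 (0->0 ok)
  t12 'x' -> {1,2}, take 1 (0->1 ok)
  t13 'z' -> {3}, take 3 (1->3 ok)
  t14 'z' -> {3}, take 3 (3->3 ok)
  t15 'x' -> {1,2}, take 2 (3->2 ok)
  t16 'x' -> {1,2}, take 2 (2->2 ok)
  t17 'x' -> {1,2}, take 2 (2->2 ok)
  t18 'x' -> {1,2}, take 1 (2->1 ok)
  t19 'y' -> {0}, take 0 (1->0 ok)
  t20 'w' -> {4}, take 4 (0->4 ok)
  t21 'w' -> {4}, take 4 (4->4 ok)
  t22 'x' -> {1,2}, take 2 (4->2 ok)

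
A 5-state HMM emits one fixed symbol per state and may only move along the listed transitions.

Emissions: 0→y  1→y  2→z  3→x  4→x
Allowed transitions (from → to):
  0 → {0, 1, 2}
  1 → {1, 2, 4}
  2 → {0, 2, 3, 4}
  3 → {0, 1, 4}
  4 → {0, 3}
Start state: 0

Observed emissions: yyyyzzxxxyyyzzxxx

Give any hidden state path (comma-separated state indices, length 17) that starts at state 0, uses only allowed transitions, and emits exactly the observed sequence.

0,0,1,1,2,2,3,4,3,0,1,1,2,2,3,4,3

  0: obs=y cand={0,1} pick 0 [start]
  1: obs=y cand={0,1} pick 0 [0->0 ok]
  2: obs=y cand={0,1} pick 1 [0->1 ok]
  3: obs=y cand={0,1} pick 1 [1->1 ok]
  4: obs=z cand={2} pick 2 [1->2 ok]
  5: obs=z cand={2} pick 2 [2->2 ok]
  6: obs=x cand={3,4} pick 3 [2->3 ok]
  7: obs=x cand={3,4} pick 4 [3->4 ok]
  8: obs=x cand={3,4} pick 3 [4->3 ok]
  9: obs=y cand={0,1} pick 0 [3->0 ok]
  10: obs=y cand={0,1} pick 1 [0->1 ok]
  11: obs=y cand={0,1} pick 1 [1->1 ok]
  12: obs=z cand={2} pick 2 [1->2 ok]
  13: obs=z cand={2} pick 2 [2->2 ok]
  14: obs=x cand={3,4} pick 3 [2->3 ok]
  15: obs=x cand={3,4} pick 4 [3->4 ok]
  16: obs=x cand={3,4} pick 3 [4->3 ok]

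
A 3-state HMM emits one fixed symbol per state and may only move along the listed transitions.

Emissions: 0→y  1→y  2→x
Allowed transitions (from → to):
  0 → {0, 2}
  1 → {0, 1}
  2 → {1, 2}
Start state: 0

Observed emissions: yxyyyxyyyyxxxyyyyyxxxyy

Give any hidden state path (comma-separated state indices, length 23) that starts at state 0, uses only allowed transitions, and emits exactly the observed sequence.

0,2,1,1,0,2,1,1,1,0,2,2,2,1,1,1,0,0,2,2,2,1,1

  t0 'y' -> {0,1}, take 0 (start)
  t1 'x' -> {2}, take 2 (0->2 ok)
  t2 'y' -> {0,1}, take 1 (2->1 ok)
  t3 'y' -> {0,1}, take 1 (1->1 ok)
  t4 'y' -> {0,1}, take 0 (1->0 ok)
  t5 'x' -> {2}, take 2 (0->2 ok)
  t6 'y' -> {0,1}, take 1 (2->1 ok)
  t7 'y' -> {0,1}, take 1 (1->1 ok)
  t8 'y' -> {0,1}, take 1 (1->1 ok)
  t9 'y' -> {0,1}, take 0 (1->0 ok)
  t10 'x' -> {2}, take 2 (0->2 ok)
  t11 'x' -> {2}, take 2 (2->2 ok)
  t12 'x' -> {2}, take 2 (2->2 ok)
  t13 'y' -> {0,1}, take 1 (2->1 ok)
  t14 'y' -> {0,1}, take 1 (1->1 ok)
  t15 'y' -> {0,1}, take 1 (1->1 ok)
  t16 'y' -> {0,1}, take 0 (1->0 ok)
  t17 'y' -> {0,1}, take 0 (0->0 ok)
  t18 'x' -> {2}, take 2 (0->2 ok)
  t19 'x' -> {2}, take 2 (2->2 ok)
  t20 'x' -> {2}, take 2 (2->2 ok)
  t21 'y' -> {0,1}, take 1 (2->1 ok)
  t22 'y' -> {0,1}, take 1 (1->1 ok)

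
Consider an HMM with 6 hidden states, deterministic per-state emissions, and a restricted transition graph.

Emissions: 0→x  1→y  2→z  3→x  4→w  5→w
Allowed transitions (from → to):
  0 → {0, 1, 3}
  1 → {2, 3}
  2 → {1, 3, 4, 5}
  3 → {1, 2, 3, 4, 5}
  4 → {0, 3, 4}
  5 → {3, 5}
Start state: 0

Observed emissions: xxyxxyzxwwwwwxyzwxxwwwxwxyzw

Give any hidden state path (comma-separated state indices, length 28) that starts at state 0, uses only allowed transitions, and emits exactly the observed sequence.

  [0] x  {0,3}  => 0  start
  [1] x  {0,3}  => 0  0->0 ok
  [2] y  {1}  => 1  0->1 ok
  [3] x  {0,3}  => 3  1->3 ok
  [4] x  {0,3}  => 3  3->3 ok
  [5] y  {1}  => 1  3->1 ok
  [6] z  {2}  => 2  1->2 ok
  [7] x  {0,3}  => 3  2->3 ok
  [8] w  {4,5}  => 5  3->5 ok
  [9] w  {4,5}  => 5  5->5 ok
  [10] w  {4,5}  => 5  5->5 ok
  [11] w  {4,5}  => 5  5->5 ok
  [12] w  {4,5}  => 5  5->5 ok
  [13] x  {0,3}  => 3  5->3 ok
  [14] y  {1}  => 1  3->1 ok
  [15] z  {2}  => 2  1->2 ok
  [16] w  {4,5}  => 4  2->4 ok
  [17] x  {0,3}  => 0  4->0 ok
  [18] x  {0,3}  => 3  0->3 ok
  [19] w  {4,5}  => 4  3->4 ok
  [20] w  {4,5}  => 4  4->4 ok
  [21] w  {4,5}  => 4  4->4 ok
  [22] x  {0,3}  => 3  4->3 ok
  [23] w  {4,5}  => 4  3->4 ok
  [24] x  {0,3}  => 0  4->0 ok
  [25] y  {1}  => 1  0->1 ok
  [26] z  {2}  => 2  1->2 ok
  [27] w  {4,5}  => 5  2->5 ok

0,0,1,3,3,1,2,3,5,5,5,5,5,3,1,2,4,0,3,4,4,4,3,4,0,1,2,5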